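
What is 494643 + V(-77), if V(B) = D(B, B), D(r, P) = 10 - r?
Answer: 494730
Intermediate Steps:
V(B) = 10 - B
494643 + V(-77) = 494643 + (10 - 1*(-77)) = 494643 + (10 + 77) = 494643 + 87 = 494730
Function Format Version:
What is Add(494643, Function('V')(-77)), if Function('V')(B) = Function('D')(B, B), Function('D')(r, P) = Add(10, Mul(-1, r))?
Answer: 494730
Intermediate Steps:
Function('V')(B) = Add(10, Mul(-1, B))
Add(494643, Function('V')(-77)) = Add(494643, Add(10, Mul(-1, -77))) = Add(494643, Add(10, 77)) = Add(494643, 87) = 494730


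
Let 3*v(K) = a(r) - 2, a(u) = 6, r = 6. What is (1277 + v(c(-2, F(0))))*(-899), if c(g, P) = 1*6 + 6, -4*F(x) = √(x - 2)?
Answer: -3447665/3 ≈ -1.1492e+6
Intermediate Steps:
F(x) = -√(-2 + x)/4 (F(x) = -√(x - 2)/4 = -√(-2 + x)/4)
c(g, P) = 12 (c(g, P) = 6 + 6 = 12)
v(K) = 4/3 (v(K) = (6 - 2)/3 = (⅓)*4 = 4/3)
(1277 + v(c(-2, F(0))))*(-899) = (1277 + 4/3)*(-899) = (3835/3)*(-899) = -3447665/3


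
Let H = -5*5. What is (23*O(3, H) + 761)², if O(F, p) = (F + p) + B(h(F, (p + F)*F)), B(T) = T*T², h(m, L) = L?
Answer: 43720567295409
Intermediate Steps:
H = -25
B(T) = T³
O(F, p) = F + p + F³*(F + p)³ (O(F, p) = (F + p) + ((p + F)*F)³ = (F + p) + ((F + p)*F)³ = (F + p) + (F*(F + p))³ = (F + p) + F³*(F + p)³ = F + p + F³*(F + p)³)
(23*O(3, H) + 761)² = (23*(3 - 25 + 3³*(3 - 25)³) + 761)² = (23*(3 - 25 + 27*(-22)³) + 761)² = (23*(3 - 25 + 27*(-10648)) + 761)² = (23*(3 - 25 - 287496) + 761)² = (23*(-287518) + 761)² = (-6612914 + 761)² = (-6612153)² = 43720567295409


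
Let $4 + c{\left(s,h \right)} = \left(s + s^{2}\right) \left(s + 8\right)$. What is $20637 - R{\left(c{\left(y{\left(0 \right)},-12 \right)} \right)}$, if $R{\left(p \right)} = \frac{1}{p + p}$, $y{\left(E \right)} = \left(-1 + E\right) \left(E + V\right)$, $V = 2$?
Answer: $\frac{330191}{16} \approx 20637.0$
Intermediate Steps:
$y{\left(E \right)} = \left(-1 + E\right) \left(2 + E\right)$ ($y{\left(E \right)} = \left(-1 + E\right) \left(E + 2\right) = \left(-1 + E\right) \left(2 + E\right)$)
$c{\left(s,h \right)} = -4 + \left(8 + s\right) \left(s + s^{2}\right)$ ($c{\left(s,h \right)} = -4 + \left(s + s^{2}\right) \left(s + 8\right) = -4 + \left(s + s^{2}\right) \left(8 + s\right) = -4 + \left(8 + s\right) \left(s + s^{2}\right)$)
$R{\left(p \right)} = \frac{1}{2 p}$
$20637 - R{\left(c{\left(y{\left(0 \right)},-12 \right)} \right)} = 20637 - \frac{1}{2 \left(-4 + \left(-2 + 0 + 0^{2}\right)^{3} + 8 \left(-2 + 0 + 0^{2}\right) + 9 \left(-2 + 0 + 0^{2}\right)^{2}\right)} = 20637 - \frac{1}{2 \left(-4 + \left(-2 + 0 + 0\right)^{3} + 8 \left(-2 + 0 + 0\right) + 9 \left(-2 + 0 + 0\right)^{2}\right)} = 20637 - \frac{1}{2 \left(-4 + \left(-2\right)^{3} + 8 \left(-2\right) + 9 \left(-2\right)^{2}\right)} = 20637 - \frac{1}{2 \left(-4 - 8 - 16 + 9 \cdot 4\right)} = 20637 - \frac{1}{2 \left(-4 - 8 - 16 + 36\right)} = 20637 - \frac{1}{2 \cdot 8} = 20637 - \frac{1}{2} \cdot \frac{1}{8} = 20637 - \frac{1}{16} = \frac{330191}{16}$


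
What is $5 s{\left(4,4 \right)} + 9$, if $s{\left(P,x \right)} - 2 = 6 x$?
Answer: $139$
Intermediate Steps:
$s{\left(P,x \right)} = 2 + 6 x$
$5 s{\left(4,4 \right)} + 9 = 5 \left(2 + 6 \cdot 4\right) + 9 = 5 \left(2 + 24\right) + 9 = 5 \cdot 26 + 9 = 130 + 9 = 139$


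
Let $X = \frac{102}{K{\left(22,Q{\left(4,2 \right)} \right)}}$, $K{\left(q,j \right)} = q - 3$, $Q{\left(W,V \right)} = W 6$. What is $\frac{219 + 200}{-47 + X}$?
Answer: $- \frac{7961}{791} \approx -10.064$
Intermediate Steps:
$Q{\left(W,V \right)} = 6 W$
$K{\left(q,j \right)} = -3 + q$
$X = \frac{102}{19}$ ($X = \frac{102}{-3 + 22} = \frac{102}{19} \approx 5.3684$)
$\frac{219 + 200}{-47 + X} = \frac{219 + 200}{-47 + \frac{102}{19}} = \frac{419}{- \frac{791}{19}} = 419 \left(- \frac{19}{791}\right) = - \frac{7961}{791}$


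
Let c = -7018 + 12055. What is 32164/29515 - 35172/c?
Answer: -292030504/49555685 ≈ -5.8930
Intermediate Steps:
c = 5037
32164/29515 - 35172/c = 32164/29515 - 35172/5037 = 32164*(1/29515) - 35172*1/5037 = 32164/29515 - 11724/1679 = -292030504/49555685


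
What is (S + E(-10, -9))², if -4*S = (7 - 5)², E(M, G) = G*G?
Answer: 6400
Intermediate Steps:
E(M, G) = G²
S = -1 (S = -(7 - 5)²/4 = -¼*2² = -¼*4 = -1)
(S + E(-10, -9))² = (-1 + (-9)²)² = (-1 + 81)² = 80² = 6400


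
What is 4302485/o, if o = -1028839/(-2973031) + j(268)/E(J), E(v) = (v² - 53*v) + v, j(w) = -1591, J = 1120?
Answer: 15300586480718985600/1225925965919 ≈ 1.2481e+7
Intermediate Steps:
E(v) = v² - 52*v
o = 1225925965919/3556220760960 (o = -1028839/(-2973031) - 1591*1/(1120*(-52 + 1120)) = -1028839*(-1/2973031) - 1591/(1120*1068) = 1028839/2973031 - 1591/1196160 = 1225925965919/3556220760960 ≈ 0.34473)
4302485/o = 4302485/(1225925965919/3556220760960) = 4302485*(3556220760960/1225925965919) = 15300586480718985600/1225925965919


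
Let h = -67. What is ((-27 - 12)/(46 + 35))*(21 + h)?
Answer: 598/27 ≈ 22.148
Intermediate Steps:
((-27 - 12)/(46 + 35))*(21 + h) = ((-27 - 12)/(46 + 35))*(21 - 67) = -39/81*(-46) = -39*1/81*(-46) = -13/27*(-46) = 598/27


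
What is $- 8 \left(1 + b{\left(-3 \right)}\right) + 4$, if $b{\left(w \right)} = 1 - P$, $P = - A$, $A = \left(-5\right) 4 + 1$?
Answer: $140$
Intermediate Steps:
$A = -19$ ($A = -20 + 1 = -19$)
$P = 19$ ($P = \left(-1\right) \left(-19\right) = 19$)
$b{\left(w \right)} = -18$ ($b{\left(w \right)} = 1 - 19 = -18$)
$- 8 \left(1 + b{\left(-3 \right)}\right) + 4 = - 8 \left(1 - 18\right) + 4 = \left(-8\right) \left(-17\right) + 4 = 136 + 4 = 140$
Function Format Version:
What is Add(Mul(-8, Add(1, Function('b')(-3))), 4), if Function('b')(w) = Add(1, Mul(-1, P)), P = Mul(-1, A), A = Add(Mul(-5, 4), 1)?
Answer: 140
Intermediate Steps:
A = -19 (A = Add(-20, 1) = -19)
P = 19 (P = Mul(-1, -19) = 19)
Function('b')(w) = -18 (Function('b')(w) = Add(1, Mul(-1, 19)) = Add(1, -19) = -18)
Add(Mul(-8, Add(1, Function('b')(-3))), 4) = Add(Mul(-8, Add(1, -18)), 4) = Add(Mul(-8, -17), 4) = Add(136, 4) = 140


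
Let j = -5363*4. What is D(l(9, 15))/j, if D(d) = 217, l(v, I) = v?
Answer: -7/692 ≈ -0.010116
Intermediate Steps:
j = -21452
D(l(9, 15))/j = 217/(-21452) = 217*(-1/21452) = -7/692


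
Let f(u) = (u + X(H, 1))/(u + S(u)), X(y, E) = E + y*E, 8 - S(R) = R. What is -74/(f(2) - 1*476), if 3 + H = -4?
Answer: 148/953 ≈ 0.15530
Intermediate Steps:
S(R) = 8 - R
H = -7 (H = -3 - 4 = -7)
X(y, E) = E + E*y
f(u) = -¾ + u/8 (f(u) = (u + 1*(1 - 7))/(u + (8 - u)) = (u + 1*(-6))/8 = (u - 6)*(⅛) = (-6 + u)*(⅛) = -¾ + u/8)
-74/(f(2) - 1*476) = -74/((-¾ + (⅛)*2) - 1*476) = -74/((-¾ + ¼) - 476) = -74/(-½ - 476) = -74/(-953/2) = -74*(-2/953) = 148/953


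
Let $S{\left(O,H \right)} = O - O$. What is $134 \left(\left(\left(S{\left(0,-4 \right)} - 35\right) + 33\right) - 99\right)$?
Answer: $-13534$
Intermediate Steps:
$S{\left(O,H \right)} = 0$
$134 \left(\left(\left(S{\left(0,-4 \right)} - 35\right) + 33\right) - 99\right) = 134 \left(\left(\left(0 - 35\right) + 33\right) - 99\right) = 134 \left(\left(-35 + 33\right) - 99\right) = 134 \left(-2 - 99\right) = 134 \left(-101\right) = -13534$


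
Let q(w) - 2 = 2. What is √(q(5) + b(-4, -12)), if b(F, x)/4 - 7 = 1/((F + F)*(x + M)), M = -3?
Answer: 31*√30/30 ≈ 5.6598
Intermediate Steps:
q(w) = 4 (q(w) = 2 + 2 = 4)
b(F, x) = 28 + 2/(F*(-3 + x)) (b(F, x) = 28 + 4/(((F + F)*(x - 3))) = 28 + 4/(((2*F)*(-3 + x))) = 28 + 4/((2*F*(-3 + x))) = 28 + 4*(1/(2*F*(-3 + x))) = 28 + 2/(F*(-3 + x)))
√(q(5) + b(-4, -12)) = √(4 + 2*(1 - 42*(-4) + 14*(-4)*(-12))/(-4*(-3 - 12))) = √(4 + 2*(-¼)*(1 + 168 + 672)/(-15)) = √(4 + 2*(-¼)*(-1/15)*841) = √(4 + 841/30) = √(961/30) = 31*√30/30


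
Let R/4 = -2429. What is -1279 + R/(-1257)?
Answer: -1597987/1257 ≈ -1271.3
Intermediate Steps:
R = -9716 (R = 4*(-2429) = -9716)
-1279 + R/(-1257) = -1279 - 9716/(-1257) = -1279 - 9716*(-1/1257) = -1279 + 9716/1257 = -1597987/1257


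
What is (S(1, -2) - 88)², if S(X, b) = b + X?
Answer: 7921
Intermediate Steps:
S(X, b) = X + b
(S(1, -2) - 88)² = ((1 - 2) - 88)² = (-1 - 88)² = (-89)² = 7921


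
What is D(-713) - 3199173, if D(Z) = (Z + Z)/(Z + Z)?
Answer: -3199172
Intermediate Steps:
D(Z) = 1 (D(Z) = (2*Z)/((2*Z)) = (2*Z)*(1/(2*Z)) = 1)
D(-713) - 3199173 = 1 - 3199173 = -3199172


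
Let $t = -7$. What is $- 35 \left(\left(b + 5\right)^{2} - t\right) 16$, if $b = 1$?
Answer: $-24080$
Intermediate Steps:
$- 35 \left(\left(b + 5\right)^{2} - t\right) 16 = - 35 \left(\left(1 + 5\right)^{2} - -7\right) 16 = - 35 \left(6^{2} + 7\right) 16 = - 35 \left(36 + 7\right) 16 = \left(-35\right) 43 \cdot 16 = \left(-1505\right) 16 = -24080$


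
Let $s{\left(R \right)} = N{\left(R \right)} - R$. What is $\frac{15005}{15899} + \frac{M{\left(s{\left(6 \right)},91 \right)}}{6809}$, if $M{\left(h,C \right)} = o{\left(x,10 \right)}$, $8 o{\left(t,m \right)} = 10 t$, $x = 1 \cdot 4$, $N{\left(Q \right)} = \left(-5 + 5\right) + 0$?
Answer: $\frac{102248540}{108256291} \approx 0.9445$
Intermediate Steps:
$N{\left(Q \right)} = 0$ ($N{\left(Q \right)} = 0 + 0 = 0$)
$x = 4$
$o{\left(t,m \right)} = \frac{5 t}{4}$ ($o{\left(t,m \right)} = \frac{10 t}{8} = \frac{5 t}{4}$)
$s{\left(R \right)} = - R$ ($s{\left(R \right)} = 0 - R = - R$)
$M{\left(h,C \right)} = 5$ ($M{\left(h,C \right)} = \frac{5}{4} \cdot 4 = 5$)
$\frac{15005}{15899} + \frac{M{\left(s{\left(6 \right)},91 \right)}}{6809} = \frac{15005}{15899} + \frac{5}{6809} = \frac{102248540}{108256291}$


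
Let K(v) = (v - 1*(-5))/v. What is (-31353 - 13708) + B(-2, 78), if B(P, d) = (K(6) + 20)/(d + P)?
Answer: -20547685/456 ≈ -45061.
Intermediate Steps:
K(v) = (5 + v)/v (K(v) = (v + 5)/v = (5 + v)/v)
B(P, d) = 131/(6*(P + d)) (B(P, d) = ((5 + 6)/6 + 20)/(d + P) = ((⅙)*11 + 20)/(P + d) = (11/6 + 20)/(P + d) = 131/(6*(P + d)))
(-31353 - 13708) + B(-2, 78) = (-31353 - 13708) + 131/(6*(-2 + 78)) = -45061 + (131/6)/76 = -45061 + (131/6)*(1/76) = -45061 + 131/456 = -20547685/456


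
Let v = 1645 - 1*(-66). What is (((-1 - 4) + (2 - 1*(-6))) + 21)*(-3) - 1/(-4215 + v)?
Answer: -180287/2504 ≈ -72.000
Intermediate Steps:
v = 1711 (v = 1645 + 66 = 1711)
(((-1 - 4) + (2 - 1*(-6))) + 21)*(-3) - 1/(-4215 + v) = (((-1 - 4) + (2 - 1*(-6))) + 21)*(-3) - 1/(-4215 + 1711) = ((-5 + (2 + 6)) + 21)*(-3) - 1/(-2504) = ((-5 + 8) + 21)*(-3) - 1*(-1/2504) = (3 + 21)*(-3) + 1/2504 = 24*(-3) + 1/2504 = -72 + 1/2504 = -180287/2504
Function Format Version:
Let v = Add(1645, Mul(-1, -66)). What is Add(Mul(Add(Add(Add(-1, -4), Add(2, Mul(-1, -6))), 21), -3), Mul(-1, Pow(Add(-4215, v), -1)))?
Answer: Rational(-180287, 2504) ≈ -72.000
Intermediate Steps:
v = 1711 (v = Add(1645, 66) = 1711)
Add(Mul(Add(Add(Add(-1, -4), Add(2, Mul(-1, -6))), 21), -3), Mul(-1, Pow(Add(-4215, v), -1))) = Add(Mul(Add(Add(Add(-1, -4), Add(2, Mul(-1, -6))), 21), -3), Mul(-1, Pow(Add(-4215, 1711), -1))) = Add(Mul(Add(Add(-5, Add(2, 6)), 21), -3), Mul(-1, Pow(-2504, -1))) = Add(Mul(Add(Add(-5, 8), 21), -3), Mul(-1, Rational(-1, 2504))) = Add(Mul(Add(3, 21), -3), Rational(1, 2504)) = Add(Mul(24, -3), Rational(1, 2504)) = Add(-72, Rational(1, 2504)) = Rational(-180287, 2504)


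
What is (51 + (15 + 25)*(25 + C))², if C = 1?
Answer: 1190281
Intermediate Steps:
(51 + (15 + 25)*(25 + C))² = (51 + (15 + 25)*(25 + 1))² = (51 + 40*26)² = (51 + 1040)² = 1091² = 1190281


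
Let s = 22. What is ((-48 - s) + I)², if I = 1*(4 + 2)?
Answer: 4096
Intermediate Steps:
I = 6 (I = 1*6 = 6)
((-48 - s) + I)² = ((-48 - 1*22) + 6)² = ((-48 - 22) + 6)² = (-70 + 6)² = (-64)² = 4096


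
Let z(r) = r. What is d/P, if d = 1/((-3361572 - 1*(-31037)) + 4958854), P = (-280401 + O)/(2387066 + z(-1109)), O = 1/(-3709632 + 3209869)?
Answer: -737423023/141114983278748 ≈ -5.2257e-6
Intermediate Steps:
O = -1/499763 (O = 1/(-499763) = -1/499763 ≈ -2.0009e-6)
P = -140134044964/1192413028191 (P = (-280401 - 1/499763)/(2387066 - 1109) = -140134044964/499763/2385957 = -140134044964/499763*1/2385957 = -140134044964/1192413028191 ≈ -0.11752)
d = 1/1628319 (d = 1/((-3361572 + 31037) + 4958854) = 1/(-3330535 + 4958854) = 1/1628319 ≈ 6.1413e-7)
d/P = 1/(1628319*(-140134044964/1192413028191)) = (1/1628319)*(-1192413028191/140134044964) = -737423023/141114983278748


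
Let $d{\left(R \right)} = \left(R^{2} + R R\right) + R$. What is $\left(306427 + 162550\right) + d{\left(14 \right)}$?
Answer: $469383$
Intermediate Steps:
$d{\left(R \right)} = R + 2 R^{2}$ ($d{\left(R \right)} = \left(R^{2} + R^{2}\right) + R = 2 R^{2} + R = R + 2 R^{2}$)
$\left(306427 + 162550\right) + d{\left(14 \right)} = \left(306427 + 162550\right) + 14 \left(1 + 2 \cdot 14\right) = 468977 + 14 \left(1 + 28\right) = 468977 + 14 \cdot 29 = 468977 + 406 = 469383$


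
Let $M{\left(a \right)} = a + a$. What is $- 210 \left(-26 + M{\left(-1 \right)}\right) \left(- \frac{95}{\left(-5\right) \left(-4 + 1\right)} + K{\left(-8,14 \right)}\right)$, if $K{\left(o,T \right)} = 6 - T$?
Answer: $-84280$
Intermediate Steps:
$M{\left(a \right)} = 2 a$
$- 210 \left(-26 + M{\left(-1 \right)}\right) \left(- \frac{95}{\left(-5\right) \left(-4 + 1\right)} + K{\left(-8,14 \right)}\right) = - 210 \left(-26 + 2 \left(-1\right)\right) \left(- \frac{95}{\left(-5\right) \left(-4 + 1\right)} + \left(6 - 14\right)\right) = - 210 \left(-26 - 2\right) \left(- \frac{95}{\left(-5\right) \left(-3\right)} + \left(6 - 14\right)\right) = - 210 \left(- 28 \left(- \frac{95}{15} - 8\right)\right) = - 210 \left(- 28 \left(\left(-95\right) \frac{1}{15} - 8\right)\right) = - 210 \left(- 28 \left(- \frac{19}{3} - 8\right)\right) = - 210 \left(\left(-28\right) \left(- \frac{43}{3}\right)\right) = \left(-210\right) \frac{1204}{3} = -84280$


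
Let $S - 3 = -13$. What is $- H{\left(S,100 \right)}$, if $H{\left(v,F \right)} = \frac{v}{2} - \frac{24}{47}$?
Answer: $\frac{259}{47} \approx 5.5106$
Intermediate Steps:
$S = -10$ ($S = 3 - 13 = -10$)
$H{\left(v,F \right)} = - \frac{24}{47} + \frac{v}{2}$ ($H{\left(v,F \right)} = v \frac{1}{2} - \frac{24}{47} = \frac{v}{2} - \frac{24}{47} = - \frac{24}{47} + \frac{v}{2}$)
$- H{\left(S,100 \right)} = - (- \frac{24}{47} + \frac{1}{2} \left(-10\right)) = - (- \frac{24}{47} - 5) = \left(-1\right) \left(- \frac{259}{47}\right) = \frac{259}{47}$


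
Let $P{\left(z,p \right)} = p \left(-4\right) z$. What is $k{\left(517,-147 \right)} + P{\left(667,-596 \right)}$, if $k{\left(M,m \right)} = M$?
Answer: $1590645$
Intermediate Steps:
$P{\left(z,p \right)} = - 4 p z$
$k{\left(517,-147 \right)} + P{\left(667,-596 \right)} = 517 - \left(-2384\right) 667 = 517 + 1590128 = 1590645$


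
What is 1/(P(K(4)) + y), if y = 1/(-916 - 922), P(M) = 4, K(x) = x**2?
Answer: 1838/7351 ≈ 0.25003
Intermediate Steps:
y = -1/1838 (y = 1/(-1838) = -1/1838 ≈ -0.00054407)
1/(P(K(4)) + y) = 1/(4 - 1/1838) = 1/(7351/1838) = 1838/7351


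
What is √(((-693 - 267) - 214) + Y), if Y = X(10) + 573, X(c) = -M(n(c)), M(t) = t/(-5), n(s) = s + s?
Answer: I*√597 ≈ 24.434*I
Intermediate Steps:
n(s) = 2*s
M(t) = -t/5 (M(t) = t*(-⅕) = -t/5)
X(c) = 2*c/5 (X(c) = -(-1)*2*c/5 = -(-2)*c/5 = 2*c/5)
Y = 577 (Y = (⅖)*10 + 573 = 4 + 573 = 577)
√(((-693 - 267) - 214) + Y) = √(((-693 - 267) - 214) + 577) = √((-960 - 214) + 577) = √(-1174 + 577) = √(-597) = I*√597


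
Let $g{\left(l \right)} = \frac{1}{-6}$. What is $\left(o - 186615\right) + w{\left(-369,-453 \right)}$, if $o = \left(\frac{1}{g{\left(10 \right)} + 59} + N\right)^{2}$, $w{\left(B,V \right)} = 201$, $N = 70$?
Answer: $- \frac{22617981470}{124609} \approx -1.8151 \cdot 10^{5}$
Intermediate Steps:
$g{\left(l \right)} = - \frac{1}{6}$
$o = \frac{610880656}{124609}$ ($o = \left(\frac{1}{- \frac{1}{6} + 59} + 70\right)^{2} = \left(\frac{1}{\frac{353}{6}} + 70\right)^{2} = \left(\frac{6}{353} + 70\right)^{2} = \left(\frac{24716}{353}\right)^{2} = \frac{610880656}{124609} \approx 4902.4$)
$\left(o - 186615\right) + w{\left(-369,-453 \right)} = \left(\frac{610880656}{124609} - 186615\right) + 201 = - \frac{22643027879}{124609} + 201 = - \frac{22617981470}{124609}$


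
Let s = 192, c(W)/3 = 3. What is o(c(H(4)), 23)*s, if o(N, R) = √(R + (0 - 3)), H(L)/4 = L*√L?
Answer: 384*√5 ≈ 858.65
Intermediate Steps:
H(L) = 4*L^(3/2) (H(L) = 4*(L*√L) = 4*L^(3/2))
c(W) = 9 (c(W) = 3*3 = 9)
o(N, R) = √(-3 + R) (o(N, R) = √(R - 3) = √(-3 + R))
o(c(H(4)), 23)*s = √(-3 + 23)*192 = √20*192 = (2*√5)*192 = 384*√5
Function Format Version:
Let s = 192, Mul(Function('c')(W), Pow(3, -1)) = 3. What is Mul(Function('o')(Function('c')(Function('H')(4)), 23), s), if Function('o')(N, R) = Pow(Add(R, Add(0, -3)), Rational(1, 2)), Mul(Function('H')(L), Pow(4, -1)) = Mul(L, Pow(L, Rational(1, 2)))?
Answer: Mul(384, Pow(5, Rational(1, 2))) ≈ 858.65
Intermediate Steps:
Function('H')(L) = Mul(4, Pow(L, Rational(3, 2))) (Function('H')(L) = Mul(4, Mul(L, Pow(L, Rational(1, 2)))) = Mul(4, Pow(L, Rational(3, 2))))
Function('c')(W) = 9 (Function('c')(W) = Mul(3, 3) = 9)
Function('o')(N, R) = Pow(Add(-3, R), Rational(1, 2)) (Function('o')(N, R) = Pow(Add(R, -3), Rational(1, 2)) = Pow(Add(-3, R), Rational(1, 2)))
Mul(Function('o')(Function('c')(Function('H')(4)), 23), s) = Mul(Pow(Add(-3, 23), Rational(1, 2)), 192) = Mul(Pow(20, Rational(1, 2)), 192) = Mul(Mul(2, Pow(5, Rational(1, 2))), 192) = Mul(384, Pow(5, Rational(1, 2)))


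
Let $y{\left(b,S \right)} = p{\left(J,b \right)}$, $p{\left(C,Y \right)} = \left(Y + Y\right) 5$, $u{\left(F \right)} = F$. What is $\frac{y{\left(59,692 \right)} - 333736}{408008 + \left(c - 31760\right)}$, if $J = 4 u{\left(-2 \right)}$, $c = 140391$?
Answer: $- \frac{333146}{516639} \approx -0.64483$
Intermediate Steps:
$J = -8$ ($J = 4 \left(-2\right) = -8$)
$p{\left(C,Y \right)} = 10 Y$ ($p{\left(C,Y \right)} = 2 Y 5 = 10 Y$)
$y{\left(b,S \right)} = 10 b$
$\frac{y{\left(59,692 \right)} - 333736}{408008 + \left(c - 31760\right)} = \frac{10 \cdot 59 - 333736}{408008 + \left(140391 - 31760\right)} = \frac{590 - 333736}{408008 + 108631} = - \frac{333146}{516639}$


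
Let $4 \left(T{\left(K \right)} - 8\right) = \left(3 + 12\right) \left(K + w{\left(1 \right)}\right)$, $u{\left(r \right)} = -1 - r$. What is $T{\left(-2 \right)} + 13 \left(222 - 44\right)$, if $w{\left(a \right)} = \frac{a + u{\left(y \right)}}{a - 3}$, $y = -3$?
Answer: $\frac{18471}{8} \approx 2308.9$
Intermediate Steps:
$w{\left(a \right)} = \frac{2 + a}{-3 + a}$ ($w{\left(a \right)} = \frac{a - -2}{a - 3} = \frac{a + \left(-1 + 3\right)}{-3 + a} = \frac{a + 2}{-3 + a} = \frac{2 + a}{-3 + a}$)
$T{\left(K \right)} = \frac{19}{8} + \frac{15 K}{4}$ ($T{\left(K \right)} = 8 + \frac{\left(3 + 12\right) \left(K + \frac{2 + 1}{-3 + 1}\right)}{4} = 8 + \frac{15 \left(K + \frac{1}{-2} \cdot 3\right)}{4} = 8 + \frac{15 \left(K - \frac{3}{2}\right)}{4} = 8 + \frac{15 \left(- \frac{3}{2} + K\right)}{4} = 8 + \frac{- \frac{45}{2} + 15 K}{4} = 8 + \left(- \frac{45}{8} + \frac{15 K}{4}\right) = \frac{19}{8} + \frac{15 K}{4}$)
$T{\left(-2 \right)} + 13 \left(222 - 44\right) = \left(\frac{19}{8} + \frac{15}{4} \left(-2\right)\right) + 13 \left(222 - 44\right) = \left(\frac{19}{8} - \frac{15}{2}\right) + 13 \left(222 - 44\right) = - \frac{41}{8} + 13 \cdot 178 = - \frac{41}{8} + 2314 = \frac{18471}{8}$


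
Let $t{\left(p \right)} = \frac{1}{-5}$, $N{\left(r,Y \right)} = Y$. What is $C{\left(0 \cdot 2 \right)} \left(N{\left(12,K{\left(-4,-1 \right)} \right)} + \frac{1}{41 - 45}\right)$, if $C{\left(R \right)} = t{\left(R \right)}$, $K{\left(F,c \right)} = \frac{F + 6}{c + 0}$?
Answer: $\frac{9}{20} \approx 0.45$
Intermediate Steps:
$K{\left(F,c \right)} = \frac{6 + F}{c}$
$t{\left(p \right)} = - \frac{1}{5}$
$C{\left(R \right)} = - \frac{1}{5}$
$C{\left(0 \cdot 2 \right)} \left(N{\left(12,K{\left(-4,-1 \right)} \right)} + \frac{1}{41 - 45}\right) = - \frac{\frac{6 - 4}{-1} + \frac{1}{41 - 45}}{5} = - \frac{\left(-1\right) 2 + \frac{1}{-4}}{5} = - \frac{-2 - \frac{1}{4}}{5} = \left(- \frac{1}{5}\right) \left(- \frac{9}{4}\right) = \frac{9}{20}$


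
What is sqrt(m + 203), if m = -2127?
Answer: 2*I*sqrt(481) ≈ 43.863*I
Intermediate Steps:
sqrt(m + 203) = sqrt(-2127 + 203) = sqrt(-1924) = 2*I*sqrt(481)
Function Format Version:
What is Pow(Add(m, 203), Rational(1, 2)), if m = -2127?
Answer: Mul(2, I, Pow(481, Rational(1, 2))) ≈ Mul(43.863, I)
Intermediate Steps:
Pow(Add(m, 203), Rational(1, 2)) = Pow(Add(-2127, 203), Rational(1, 2)) = Pow(-1924, Rational(1, 2)) = Mul(2, I, Pow(481, Rational(1, 2)))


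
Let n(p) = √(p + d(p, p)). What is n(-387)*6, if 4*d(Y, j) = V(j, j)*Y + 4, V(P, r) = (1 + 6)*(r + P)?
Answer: 3*√2095222 ≈ 4342.5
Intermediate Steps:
V(P, r) = 7*P + 7*r (V(P, r) = 7*(P + r) = 7*P + 7*r)
d(Y, j) = 1 + 7*Y*j/2 (d(Y, j) = ((7*j + 7*j)*Y + 4)/4 = ((14*j)*Y + 4)/4 = (14*Y*j + 4)/4 = (4 + 14*Y*j)/4 = 1 + 7*Y*j/2)
n(p) = √(1 + p + 7*p²/2) (n(p) = √(p + (1 + 7*p*p/2)) = √(p + (1 + 7*p²/2)) = √(1 + p + 7*p²/2))
n(-387)*6 = (√(4 + 4*(-387) + 14*(-387)²)/2)*6 = (√(4 - 1548 + 14*149769)/2)*6 = (√(4 - 1548 + 2096766)/2)*6 = (√2095222/2)*6 = 3*√2095222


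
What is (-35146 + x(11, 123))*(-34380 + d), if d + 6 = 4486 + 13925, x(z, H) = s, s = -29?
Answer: 561920625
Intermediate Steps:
x(z, H) = -29
d = 18405 (d = -6 + (4486 + 13925) = -6 + 18411 = 18405)
(-35146 + x(11, 123))*(-34380 + d) = (-35146 - 29)*(-34380 + 18405) = -35175*(-15975) = 561920625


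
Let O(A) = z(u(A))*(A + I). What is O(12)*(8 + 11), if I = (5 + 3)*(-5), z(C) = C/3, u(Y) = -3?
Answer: 532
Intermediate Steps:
z(C) = C/3 (z(C) = C*(1/3) = C/3)
I = -40 (I = 8*(-5) = -40)
O(A) = 40 - A (O(A) = ((1/3)*(-3))*(A - 40) = -(-40 + A) = 40 - A)
O(12)*(8 + 11) = (40 - 1*12)*(8 + 11) = (40 - 12)*19 = 28*19 = 532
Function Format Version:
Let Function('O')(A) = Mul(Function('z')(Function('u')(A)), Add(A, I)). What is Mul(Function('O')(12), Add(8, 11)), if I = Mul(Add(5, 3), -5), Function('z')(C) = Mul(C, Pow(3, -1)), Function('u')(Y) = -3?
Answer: 532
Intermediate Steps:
Function('z')(C) = Mul(Rational(1, 3), C) (Function('z')(C) = Mul(C, Rational(1, 3)) = Mul(Rational(1, 3), C))
I = -40 (I = Mul(8, -5) = -40)
Function('O')(A) = Add(40, Mul(-1, A)) (Function('O')(A) = Mul(Mul(Rational(1, 3), -3), Add(A, -40)) = Mul(-1, Add(-40, A)) = Add(40, Mul(-1, A)))
Mul(Function('O')(12), Add(8, 11)) = Mul(Add(40, Mul(-1, 12)), Add(8, 11)) = Mul(Add(40, -12), 19) = Mul(28, 19) = 532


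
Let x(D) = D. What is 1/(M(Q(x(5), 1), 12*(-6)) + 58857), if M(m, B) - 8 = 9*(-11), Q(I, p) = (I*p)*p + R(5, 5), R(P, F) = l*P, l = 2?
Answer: 1/58766 ≈ 1.7017e-5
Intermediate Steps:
R(P, F) = 2*P
Q(I, p) = 10 + I*p**2 (Q(I, p) = (I*p)*p + 2*5 = I*p**2 + 10 = 10 + I*p**2)
M(m, B) = -91 (M(m, B) = 8 + 9*(-11) = 8 - 99 = -91)
1/(M(Q(x(5), 1), 12*(-6)) + 58857) = 1/(-91 + 58857) = 1/58766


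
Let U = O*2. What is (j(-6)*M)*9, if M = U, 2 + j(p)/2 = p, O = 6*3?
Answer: -5184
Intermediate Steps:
O = 18
j(p) = -4 + 2*p
U = 36 (U = 18*2 = 36)
M = 36
(j(-6)*M)*9 = ((-4 + 2*(-6))*36)*9 = ((-4 - 12)*36)*9 = -16*36*9 = -576*9 = -5184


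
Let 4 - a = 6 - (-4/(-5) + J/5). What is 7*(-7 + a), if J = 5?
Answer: -252/5 ≈ -50.400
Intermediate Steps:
a = -⅕ (a = 4 - (6 - (-4/(-5) + 5/5)) = 4 - (6 - (-4*(-⅕) + 5*(⅕))) = 4 - (6 - (⅘ + 1)) = 4 - (6 - 1*9/5) = 4 - (6 - 9/5) = 4 - 1*21/5 = 4 - 21/5 = -⅕ ≈ -0.20000)
7*(-7 + a) = 7*(-7 - ⅕) = 7*(-36/5) = -252/5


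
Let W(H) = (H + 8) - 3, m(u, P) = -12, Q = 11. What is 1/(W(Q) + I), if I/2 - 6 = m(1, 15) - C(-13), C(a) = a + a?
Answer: 1/56 ≈ 0.017857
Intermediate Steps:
C(a) = 2*a
I = 40 (I = 12 + 2*(-12 - 2*(-13)) = 12 + 2*(-12 - 1*(-26)) = 12 + 2*(-12 + 26) = 12 + 2*14 = 12 + 28 = 40)
W(H) = 5 + H (W(H) = (8 + H) - 3 = 5 + H)
1/(W(Q) + I) = 1/((5 + 11) + 40) = 1/(16 + 40) = 1/56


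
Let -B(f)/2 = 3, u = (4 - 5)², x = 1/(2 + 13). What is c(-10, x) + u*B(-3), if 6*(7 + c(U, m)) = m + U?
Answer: -1319/90 ≈ -14.656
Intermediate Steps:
x = 1/15 ≈ 0.066667
c(U, m) = -7 + U/6 + m/6 (c(U, m) = -7 + (m + U)/6 = -7 + (U + m)/6 = -7 + (U/6 + m/6) = -7 + U/6 + m/6)
u = 1 (u = (-1)² = 1)
B(f) = -6 (B(f) = -2*3 = -6)
c(-10, x) + u*B(-3) = (-7 + (⅙)*(-10) + (⅙)*(1/15)) + 1*(-6) = (-7 - 5/3 + 1/90) - 6 = -779/90 - 6 = -1319/90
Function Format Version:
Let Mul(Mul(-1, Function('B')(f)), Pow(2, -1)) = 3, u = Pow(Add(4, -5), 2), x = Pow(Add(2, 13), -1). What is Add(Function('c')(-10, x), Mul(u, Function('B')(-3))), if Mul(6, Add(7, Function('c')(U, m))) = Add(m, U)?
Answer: Rational(-1319, 90) ≈ -14.656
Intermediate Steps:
x = Rational(1, 15) (x = Pow(15, -1) = Rational(1, 15) ≈ 0.066667)
Function('c')(U, m) = Add(-7, Mul(Rational(1, 6), U), Mul(Rational(1, 6), m)) (Function('c')(U, m) = Add(-7, Mul(Rational(1, 6), Add(m, U))) = Add(-7, Mul(Rational(1, 6), Add(U, m))) = Add(-7, Add(Mul(Rational(1, 6), U), Mul(Rational(1, 6), m))) = Add(-7, Mul(Rational(1, 6), U), Mul(Rational(1, 6), m)))
u = 1 (u = Pow(-1, 2) = 1)
Function('B')(f) = -6 (Function('B')(f) = Mul(-2, 3) = -6)
Add(Function('c')(-10, x), Mul(u, Function('B')(-3))) = Add(Add(-7, Mul(Rational(1, 6), -10), Mul(Rational(1, 6), Rational(1, 15))), Mul(1, -6)) = Add(Add(-7, Rational(-5, 3), Rational(1, 90)), -6) = Add(Rational(-779, 90), -6) = Rational(-1319, 90)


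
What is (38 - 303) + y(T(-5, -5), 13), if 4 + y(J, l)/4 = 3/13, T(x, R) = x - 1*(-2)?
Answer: -3641/13 ≈ -280.08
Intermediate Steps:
T(x, R) = 2 + x (T(x, R) = x + 2 = 2 + x)
y(J, l) = -196/13 (y(J, l) = -16 + 4*(3/13) = -16 + 12/13 = -196/13)
(38 - 303) + y(T(-5, -5), 13) = (38 - 303) - 196/13 = -265 - 196/13 = -3641/13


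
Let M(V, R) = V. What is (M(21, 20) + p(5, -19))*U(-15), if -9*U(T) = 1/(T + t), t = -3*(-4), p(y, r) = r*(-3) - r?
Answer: 97/27 ≈ 3.5926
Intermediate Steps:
p(y, r) = -4*r (p(y, r) = -3*r - r = -4*r)
t = 12
U(T) = -1/(9*(12 + T)) (U(T) = -1/(9*(T + 12)) = -1/(9*(12 + T)))
(M(21, 20) + p(5, -19))*U(-15) = (21 - 4*(-19))*(-1/(108 + 9*(-15))) = (21 + 76)*(-1/(108 - 135)) = 97*(-1/(-27)) = 97*(-1*(-1/27)) = 97*(1/27) = 97/27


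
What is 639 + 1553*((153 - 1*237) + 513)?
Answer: 666876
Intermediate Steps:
639 + 1553*((153 - 1*237) + 513) = 639 + 1553*((153 - 237) + 513) = 639 + 1553*(-84 + 513) = 639 + 1553*429 = 639 + 666237 = 666876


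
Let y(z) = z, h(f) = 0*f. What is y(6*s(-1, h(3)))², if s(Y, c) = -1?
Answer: 36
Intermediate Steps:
h(f) = 0
y(6*s(-1, h(3)))² = (6*(-1))² = (-6)² = 36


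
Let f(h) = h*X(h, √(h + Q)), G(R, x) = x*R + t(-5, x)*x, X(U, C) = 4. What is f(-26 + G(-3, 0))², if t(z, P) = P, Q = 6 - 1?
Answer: 10816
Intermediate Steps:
Q = 5
G(R, x) = x² + R*x (G(R, x) = x*R + x*x = R*x + x² = x² + R*x)
f(h) = 4*h (f(h) = h*4 = 4*h)
f(-26 + G(-3, 0))² = (4*(-26 + 0*(-3 + 0)))² = (4*(-26 + 0*(-3)))² = (4*(-26 + 0))² = (4*(-26))² = (-104)² = 10816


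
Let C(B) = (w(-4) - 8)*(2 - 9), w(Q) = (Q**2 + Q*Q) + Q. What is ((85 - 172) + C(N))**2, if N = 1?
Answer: 51529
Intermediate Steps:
w(Q) = Q + 2*Q**2 (w(Q) = (Q**2 + Q**2) + Q = 2*Q**2 + Q = Q + 2*Q**2)
C(B) = -140 (C(B) = (-4*(1 + 2*(-4)) - 8)*(2 - 9) = (-4*(1 - 8) - 8)*(-7) = (-4*(-7) - 8)*(-7) = (28 - 8)*(-7) = 20*(-7) = -140)
((85 - 172) + C(N))**2 = ((85 - 172) - 140)**2 = (-87 - 140)**2 = (-227)**2 = 51529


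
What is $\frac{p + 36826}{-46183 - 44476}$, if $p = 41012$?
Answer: $- \frac{77838}{90659} \approx -0.85858$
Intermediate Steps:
$\frac{p + 36826}{-46183 - 44476} = \frac{41012 + 36826}{-46183 - 44476} = \frac{77838}{-90659} = 77838 \left(- \frac{1}{90659}\right) = - \frac{77838}{90659}$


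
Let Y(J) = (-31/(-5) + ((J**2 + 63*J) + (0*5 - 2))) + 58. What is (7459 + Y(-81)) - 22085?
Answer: -65529/5 ≈ -13106.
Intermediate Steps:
Y(J) = 311/5 + J**2 + 63*J (Y(J) = (-31*(-1/5) + ((J**2 + 63*J) + (0 - 2))) + 58 = (31/5 + ((J**2 + 63*J) - 2)) + 58 = (31/5 + (-2 + J**2 + 63*J)) + 58 = (21/5 + J**2 + 63*J) + 58 = 311/5 + J**2 + 63*J)
(7459 + Y(-81)) - 22085 = (7459 + (311/5 + (-81)**2 + 63*(-81))) - 22085 = (7459 + (311/5 + 6561 - 5103)) - 22085 = (7459 + 7601/5) - 22085 = 44896/5 - 22085 = -65529/5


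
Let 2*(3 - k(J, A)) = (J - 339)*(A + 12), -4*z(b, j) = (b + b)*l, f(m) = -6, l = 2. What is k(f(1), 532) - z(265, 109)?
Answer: 94108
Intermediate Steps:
z(b, j) = -b (z(b, j) = -(b + b)*2/4 = -2*b*2/4 = -b)
k(J, A) = 3 - (-339 + J)*(12 + A)/2 (k(J, A) = 3 - (J - 339)*(A + 12)/2 = 3 - (-339 + J)*(12 + A)/2)
k(f(1), 532) - z(265, 109) = (2037 - 6*(-6) + (339/2)*532 - 1/2*532*(-6)) - (-1)*265 = (2037 + 36 + 90174 + 1596) - 1*(-265) = 93843 + 265 = 94108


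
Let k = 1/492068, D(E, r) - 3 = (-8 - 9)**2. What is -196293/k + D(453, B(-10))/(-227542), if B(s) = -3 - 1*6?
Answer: -10989084450937550/113771 ≈ -9.6589e+10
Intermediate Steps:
B(s) = -9 (B(s) = -3 - 6 = -9)
D(E, r) = 292 (D(E, r) = 3 + (-8 - 9)**2 = 3 + (-17)**2 = 3 + 289 = 292)
k = 1/492068 ≈ 2.0322e-6
-196293/k + D(453, B(-10))/(-227542) = -196293/1/492068 + 292/(-227542) = -196293*492068 + 292*(-1/227542) = -96589503924 - 146/113771 = -10989084450937550/113771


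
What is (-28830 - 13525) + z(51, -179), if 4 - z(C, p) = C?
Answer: -42402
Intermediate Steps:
z(C, p) = 4 - C
(-28830 - 13525) + z(51, -179) = (-28830 - 13525) + (4 - 1*51) = -42355 + (4 - 51) = -42355 - 47 = -42402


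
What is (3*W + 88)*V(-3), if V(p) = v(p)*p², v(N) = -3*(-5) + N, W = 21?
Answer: 16308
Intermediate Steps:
v(N) = 15 + N
V(p) = p²*(15 + p) (V(p) = (15 + p)*p² = p²*(15 + p))
(3*W + 88)*V(-3) = (3*21 + 88)*((-3)²*(15 - 3)) = (63 + 88)*(9*12) = 151*108 = 16308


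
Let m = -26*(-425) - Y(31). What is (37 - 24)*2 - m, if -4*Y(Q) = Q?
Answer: -44127/4 ≈ -11032.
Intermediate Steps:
Y(Q) = -Q/4
m = 44231/4 (m = -26*(-425) - (-1)*31/4 = 11050 - 1*(-31/4) = 11050 + 31/4 = 44231/4 ≈ 11058.)
(37 - 24)*2 - m = (37 - 24)*2 - 1*44231/4 = 13*2 - 44231/4 = 26 - 44231/4 = -44127/4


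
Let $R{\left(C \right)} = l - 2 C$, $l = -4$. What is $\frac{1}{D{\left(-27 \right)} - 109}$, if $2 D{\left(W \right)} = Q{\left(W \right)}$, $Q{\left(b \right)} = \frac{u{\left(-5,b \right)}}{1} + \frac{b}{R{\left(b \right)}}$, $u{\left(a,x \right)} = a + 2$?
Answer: $- \frac{100}{11077} \approx -0.0090277$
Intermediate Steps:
$u{\left(a,x \right)} = 2 + a$
$R{\left(C \right)} = -4 - 2 C$
$Q{\left(b \right)} = -3 + \frac{b}{-4 - 2 b}$ ($Q{\left(b \right)} = \frac{2 - 5}{1} + \frac{b}{-4 - 2 b} = \left(-3\right) 1 + \frac{b}{-4 - 2 b} = -3 + \frac{b}{-4 - 2 b}$)
$D{\left(W \right)} = \frac{-12 - 7 W}{4 \left(2 + W\right)}$ ($D{\left(W \right)} = \frac{\frac{1}{2} \frac{1}{2 + W} \left(-12 - 7 W\right)}{2} = \frac{-12 - 7 W}{4 \left(2 + W\right)}$)
$\frac{1}{D{\left(-27 \right)} - 109} = \frac{1}{\frac{-12 - -189}{4 \left(2 - 27\right)} - 109} = \frac{1}{\frac{-12 + 189}{4 \left(-25\right)} - 109} = \frac{1}{\frac{1}{4} \left(- \frac{1}{25}\right) 177 - 109} = \frac{1}{- \frac{177}{100} - 109} = \frac{1}{- \frac{11077}{100}} = - \frac{100}{11077}$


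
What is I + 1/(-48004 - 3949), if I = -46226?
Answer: -2401579379/51953 ≈ -46226.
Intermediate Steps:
I + 1/(-48004 - 3949) = -46226 + 1/(-48004 - 3949) = -46226 + 1/(-51953) = -46226 - 1/51953 = -2401579379/51953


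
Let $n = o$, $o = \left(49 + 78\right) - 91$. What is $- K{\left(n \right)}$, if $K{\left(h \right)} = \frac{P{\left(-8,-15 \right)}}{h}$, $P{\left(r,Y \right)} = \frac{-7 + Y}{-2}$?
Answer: $- \frac{11}{36} \approx -0.30556$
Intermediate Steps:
$P{\left(r,Y \right)} = \frac{7}{2} - \frac{Y}{2}$ ($P{\left(r,Y \right)} = \left(-7 + Y\right) \left(- \frac{1}{2}\right) = \frac{7}{2} - \frac{Y}{2}$)
$o = 36$ ($o = 127 - 91 = 36$)
$n = 36$
$K{\left(h \right)} = \frac{11}{h}$ ($K{\left(h \right)} = \frac{\frac{7}{2} - - \frac{15}{2}}{h} = \frac{\frac{7}{2} + \frac{15}{2}}{h} = \frac{11}{h}$)
$- K{\left(n \right)} = - \frac{11}{36}$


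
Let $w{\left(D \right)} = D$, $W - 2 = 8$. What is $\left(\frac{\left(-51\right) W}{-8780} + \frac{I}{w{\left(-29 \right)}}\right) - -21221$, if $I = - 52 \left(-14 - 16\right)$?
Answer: $\frac{538960901}{25462} \approx 21167.0$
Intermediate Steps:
$W = 10$ ($W = 2 + 8 = 10$)
$I = 1560$ ($I = \left(-52\right) \left(-30\right) = 1560$)
$\left(\frac{\left(-51\right) W}{-8780} + \frac{I}{w{\left(-29 \right)}}\right) - -21221 = \left(\frac{\left(-51\right) 10}{-8780} + \frac{1560}{-29}\right) - -21221 = \left(\left(-510\right) \left(- \frac{1}{8780}\right) + 1560 \left(- \frac{1}{29}\right)\right) + 21221 = \left(\frac{51}{878} - \frac{1560}{29}\right) + 21221 = - \frac{1368201}{25462} + 21221 = \frac{538960901}{25462}$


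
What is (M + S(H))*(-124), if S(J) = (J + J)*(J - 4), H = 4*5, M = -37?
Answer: -74772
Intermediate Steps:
H = 20
S(J) = 2*J*(-4 + J) (S(J) = (2*J)*(-4 + J) = 2*J*(-4 + J))
(M + S(H))*(-124) = (-37 + 2*20*(-4 + 20))*(-124) = (-37 + 2*20*16)*(-124) = (-37 + 640)*(-124) = 603*(-124) = -74772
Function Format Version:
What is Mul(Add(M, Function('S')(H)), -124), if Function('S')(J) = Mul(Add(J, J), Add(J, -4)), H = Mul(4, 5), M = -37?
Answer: -74772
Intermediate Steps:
H = 20
Function('S')(J) = Mul(2, J, Add(-4, J)) (Function('S')(J) = Mul(Mul(2, J), Add(-4, J)) = Mul(2, J, Add(-4, J)))
Mul(Add(M, Function('S')(H)), -124) = Mul(Add(-37, Mul(2, 20, Add(-4, 20))), -124) = Mul(Add(-37, Mul(2, 20, 16)), -124) = Mul(Add(-37, 640), -124) = Mul(603, -124) = -74772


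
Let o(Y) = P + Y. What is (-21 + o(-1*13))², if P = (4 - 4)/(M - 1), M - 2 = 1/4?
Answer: 1156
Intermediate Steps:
M = 9/4 (M = 2 + 1/4 = 2 + ¼ = 9/4 ≈ 2.2500)
P = 0 (P = (4 - 4)/(9/4 - 1) = 0/(5/4) = 0*(⅘) = 0)
o(Y) = Y (o(Y) = 0 + Y = Y)
(-21 + o(-1*13))² = (-21 - 1*13)² = (-21 - 13)² = (-34)² = 1156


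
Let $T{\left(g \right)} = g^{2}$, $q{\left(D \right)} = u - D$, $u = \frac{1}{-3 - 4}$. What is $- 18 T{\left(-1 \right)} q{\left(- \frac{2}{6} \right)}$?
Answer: $- \frac{24}{7} \approx -3.4286$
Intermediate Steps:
$u = - \frac{1}{7}$ ($u = \frac{1}{-7} = - \frac{1}{7} \approx -0.14286$)
$q{\left(D \right)} = - \frac{1}{7} - D$
$- 18 T{\left(-1 \right)} q{\left(- \frac{2}{6} \right)} = - 18 \left(-1\right)^{2} \left(- \frac{1}{7} - - \frac{2}{6}\right) = \left(-18\right) 1 \left(- \frac{1}{7} - \left(-2\right) \frac{1}{6}\right) = - 18 \left(- \frac{1}{7} - - \frac{1}{3}\right) = - 18 \left(- \frac{1}{7} + \frac{1}{3}\right) = \left(-18\right) \frac{4}{21} = - \frac{24}{7}$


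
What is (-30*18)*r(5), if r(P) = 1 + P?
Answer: -3240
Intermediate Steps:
(-30*18)*r(5) = (-30*18)*(1 + 5) = -540*6 = -3240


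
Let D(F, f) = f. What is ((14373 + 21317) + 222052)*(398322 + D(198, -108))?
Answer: 102636472788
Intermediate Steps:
((14373 + 21317) + 222052)*(398322 + D(198, -108)) = ((14373 + 21317) + 222052)*(398322 - 108) = (35690 + 222052)*398214 = 257742*398214 = 102636472788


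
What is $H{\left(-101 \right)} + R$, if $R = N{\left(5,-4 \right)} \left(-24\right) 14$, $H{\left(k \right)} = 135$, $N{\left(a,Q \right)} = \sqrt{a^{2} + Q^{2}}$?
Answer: $135 - 336 \sqrt{41} \approx -2016.4$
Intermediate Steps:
$N{\left(a,Q \right)} = \sqrt{Q^{2} + a^{2}}$
$R = - 336 \sqrt{41}$ ($R = \sqrt{\left(-4\right)^{2} + 5^{2}} \left(-24\right) 14 = \sqrt{16 + 25} \left(-24\right) 14 = \sqrt{41} \left(-24\right) 14 = - 24 \sqrt{41} \cdot 14 = - 336 \sqrt{41} \approx -2151.4$)
$H{\left(-101 \right)} + R = 135 - 336 \sqrt{41}$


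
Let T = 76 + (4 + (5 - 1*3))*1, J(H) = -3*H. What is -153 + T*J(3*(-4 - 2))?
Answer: 4275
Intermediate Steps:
T = 82 (T = 76 + (4 + (5 - 3))*1 = 76 + (4 + 2)*1 = 76 + 6*1 = 76 + 6 = 82)
-153 + T*J(3*(-4 - 2)) = -153 + 82*(-9*(-4 - 2)) = -153 + 82*(-9*(-6)) = -153 + 82*(-3*(-18)) = -153 + 82*54 = -153 + 4428 = 4275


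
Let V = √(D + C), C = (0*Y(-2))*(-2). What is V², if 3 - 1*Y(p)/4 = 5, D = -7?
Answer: -7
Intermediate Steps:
Y(p) = -8 (Y(p) = 12 - 4*5 = 12 - 20 = -8)
C = 0 (C = (0*(-8))*(-2) = 0*(-2) = 0)
V = I*√7 (V = √(-7 + 0) = √(-7) = I*√7 ≈ 2.6458*I)
V² = (I*√7)² = -7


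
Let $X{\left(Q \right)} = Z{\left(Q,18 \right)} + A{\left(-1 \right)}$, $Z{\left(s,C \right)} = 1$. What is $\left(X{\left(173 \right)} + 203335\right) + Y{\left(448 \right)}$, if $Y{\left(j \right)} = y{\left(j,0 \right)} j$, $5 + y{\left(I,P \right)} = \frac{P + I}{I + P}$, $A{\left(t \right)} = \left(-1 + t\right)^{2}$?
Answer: $201548$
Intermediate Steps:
$y{\left(I,P \right)} = -4$ ($y{\left(I,P \right)} = -5 + \frac{P + I}{I + P} = -5 + \frac{I + P}{I + P} = -5 + 1 = -4$)
$X{\left(Q \right)} = 5$ ($X{\left(Q \right)} = 1 + \left(-1 - 1\right)^{2} = 1 + \left(-2\right)^{2} = 1 + 4 = 5$)
$Y{\left(j \right)} = - 4 j$
$\left(X{\left(173 \right)} + 203335\right) + Y{\left(448 \right)} = \left(5 + 203335\right) - 1792 = 203340 - 1792 = 201548$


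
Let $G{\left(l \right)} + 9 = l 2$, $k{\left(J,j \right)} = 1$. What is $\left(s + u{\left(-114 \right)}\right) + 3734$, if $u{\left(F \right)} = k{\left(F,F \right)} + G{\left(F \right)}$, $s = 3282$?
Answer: $6780$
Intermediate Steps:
$G{\left(l \right)} = -9 + 2 l$ ($G{\left(l \right)} = -9 + l 2 = -9 + 2 l$)
$u{\left(F \right)} = -8 + 2 F$ ($u{\left(F \right)} = 1 + \left(-9 + 2 F\right) = -8 + 2 F$)
$\left(s + u{\left(-114 \right)}\right) + 3734 = \left(3282 + \left(-8 + 2 \left(-114\right)\right)\right) + 3734 = \left(3282 - 236\right) + 3734 = 3046 + 3734 = 6780$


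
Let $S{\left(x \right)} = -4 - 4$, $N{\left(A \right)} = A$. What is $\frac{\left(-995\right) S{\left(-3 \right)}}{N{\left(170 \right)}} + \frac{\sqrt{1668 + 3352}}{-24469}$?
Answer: $\frac{796}{17} - \frac{2 \sqrt{1255}}{24469} \approx 46.821$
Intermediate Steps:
$S{\left(x \right)} = -8$
$\frac{\left(-995\right) S{\left(-3 \right)}}{N{\left(170 \right)}} + \frac{\sqrt{1668 + 3352}}{-24469} = \frac{\left(-995\right) \left(-8\right)}{170} + \frac{\sqrt{1668 + 3352}}{-24469} = 7960 \cdot \frac{1}{170} + \sqrt{5020} \left(- \frac{1}{24469}\right) = \frac{796}{17} + 2 \sqrt{1255} \left(- \frac{1}{24469}\right) = \frac{796}{17} - \frac{2 \sqrt{1255}}{24469}$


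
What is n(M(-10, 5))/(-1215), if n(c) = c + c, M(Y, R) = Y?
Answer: 4/243 ≈ 0.016461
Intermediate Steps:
n(c) = 2*c
n(M(-10, 5))/(-1215) = (2*(-10))/(-1215) = -20*(-1/1215) = 4/243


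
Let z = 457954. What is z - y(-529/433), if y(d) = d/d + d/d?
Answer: 457952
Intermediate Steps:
y(d) = 2 (y(d) = 1 + 1 = 2)
z - y(-529/433) = 457954 - 1*2 = 457954 - 2 = 457952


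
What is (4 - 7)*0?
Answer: 0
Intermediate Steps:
(4 - 7)*0 = -3*0 = 0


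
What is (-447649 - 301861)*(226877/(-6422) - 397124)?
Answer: 955834065359775/3211 ≈ 2.9767e+11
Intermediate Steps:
(-447649 - 301861)*(226877/(-6422) - 397124) = -749510*(226877*(-1/6422) - 397124) = -749510*(-226877/6422 - 397124) = -749510*(-2550557205/6422) = 955834065359775/3211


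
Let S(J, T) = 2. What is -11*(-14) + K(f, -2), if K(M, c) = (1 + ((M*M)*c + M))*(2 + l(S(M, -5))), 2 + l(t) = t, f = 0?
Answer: 156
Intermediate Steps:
l(t) = -2 + t
K(M, c) = 2 + 2*M + 2*c*M**2 (K(M, c) = (1 + ((M*M)*c + M))*(2 + (-2 + 2)) = (1 + (M**2*c + M))*(2 + 0) = (1 + (c*M**2 + M))*2 = (1 + (M + c*M**2))*2 = (1 + M + c*M**2)*2 = 2 + 2*M + 2*c*M**2)
-11*(-14) + K(f, -2) = -11*(-14) + (2 + 2*0 + 2*(-2)*0**2) = 154 + (2 + 0 + 2*(-2)*0) = 154 + (2 + 0 + 0) = 154 + 2 = 156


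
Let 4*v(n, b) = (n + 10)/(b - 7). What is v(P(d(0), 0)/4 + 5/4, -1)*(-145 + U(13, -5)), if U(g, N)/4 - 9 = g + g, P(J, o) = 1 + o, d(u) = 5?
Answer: 115/64 ≈ 1.7969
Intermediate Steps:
U(g, N) = 36 + 8*g (U(g, N) = 36 + 4*(g + g) = 36 + 4*(2*g) = 36 + 8*g)
v(n, b) = (10 + n)/(4*(-7 + b)) (v(n, b) = ((n + 10)/(b - 7))/4 = ((10 + n)/(-7 + b))/4 = (10 + n)/(4*(-7 + b)))
v(P(d(0), 0)/4 + 5/4, -1)*(-145 + U(13, -5)) = ((10 + ((1 + 0)/4 + 5/4))/(4*(-7 - 1)))*(-145 + (36 + 8*13)) = ((1/4)*(10 + (1*(1/4) + 5*(1/4)))/(-8))*(-145 + (36 + 104)) = ((1/4)*(-1/8)*(10 + (1/4 + 5/4)))*(-145 + 140) = ((1/4)*(-1/8)*(10 + 3/2))*(-5) = ((1/4)*(-1/8)*(23/2))*(-5) = -23/64*(-5) = 115/64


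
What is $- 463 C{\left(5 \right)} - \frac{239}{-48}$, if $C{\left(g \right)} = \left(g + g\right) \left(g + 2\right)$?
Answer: $- \frac{1555441}{48} \approx -32405.0$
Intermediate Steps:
$C{\left(g \right)} = 2 g \left(2 + g\right)$
$- 463 C{\left(5 \right)} - \frac{239}{-48} = - 463 \cdot 2 \cdot 5 \left(2 + 5\right) - \frac{239}{-48} = - 463 \cdot 2 \cdot 5 \cdot 7 - - \frac{239}{48} = \left(-463\right) 70 + \frac{239}{48} = -32410 + \frac{239}{48} = - \frac{1555441}{48}$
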